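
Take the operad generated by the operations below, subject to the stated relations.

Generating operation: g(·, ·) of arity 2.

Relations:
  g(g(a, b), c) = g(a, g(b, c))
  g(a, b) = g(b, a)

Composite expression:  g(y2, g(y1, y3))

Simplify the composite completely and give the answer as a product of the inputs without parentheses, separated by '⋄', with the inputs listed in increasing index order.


y1 ⋄ y2 ⋄ y3


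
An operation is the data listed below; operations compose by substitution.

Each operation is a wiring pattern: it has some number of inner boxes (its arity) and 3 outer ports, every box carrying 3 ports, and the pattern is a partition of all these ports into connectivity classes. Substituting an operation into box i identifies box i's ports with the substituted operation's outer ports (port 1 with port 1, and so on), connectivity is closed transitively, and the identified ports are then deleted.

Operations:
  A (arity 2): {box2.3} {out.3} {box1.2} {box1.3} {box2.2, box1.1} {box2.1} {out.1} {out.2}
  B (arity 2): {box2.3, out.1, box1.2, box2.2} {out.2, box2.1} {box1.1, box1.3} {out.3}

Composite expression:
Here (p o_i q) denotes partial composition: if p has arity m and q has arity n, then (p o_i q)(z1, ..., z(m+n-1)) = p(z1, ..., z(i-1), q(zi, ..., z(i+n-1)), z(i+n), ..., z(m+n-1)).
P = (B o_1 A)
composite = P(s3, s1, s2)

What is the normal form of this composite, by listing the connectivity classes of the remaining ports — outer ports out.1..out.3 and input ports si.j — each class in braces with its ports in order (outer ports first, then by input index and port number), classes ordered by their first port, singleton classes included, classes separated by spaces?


{out.1, s2.2, s2.3} {out.2, s2.1} {out.3} {s1.1} {s1.2, s3.1} {s1.3} {s3.2} {s3.3}


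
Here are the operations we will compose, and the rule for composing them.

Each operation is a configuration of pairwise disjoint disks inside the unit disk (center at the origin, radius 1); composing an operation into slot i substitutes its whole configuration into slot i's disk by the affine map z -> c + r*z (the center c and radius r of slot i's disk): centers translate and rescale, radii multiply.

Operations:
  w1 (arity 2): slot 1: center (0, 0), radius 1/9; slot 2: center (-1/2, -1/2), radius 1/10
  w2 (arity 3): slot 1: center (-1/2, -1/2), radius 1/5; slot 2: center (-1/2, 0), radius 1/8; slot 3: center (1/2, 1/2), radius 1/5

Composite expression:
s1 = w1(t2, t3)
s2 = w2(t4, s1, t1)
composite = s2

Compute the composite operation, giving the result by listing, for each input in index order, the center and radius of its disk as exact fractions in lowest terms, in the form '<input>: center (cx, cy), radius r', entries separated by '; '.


Only the slot chain above each t matters under w2; compose those maps.
input t4: composing its 1 substitution step yields center (-1/2, -1/2), radius 1/5
input t2: composing its 2 substitution steps yields center (-1/2, 0), radius 1/72
input t3: composing its 2 substitution steps yields center (-9/16, -1/16), radius 1/80
input t1: composing its 1 substitution step yields center (1/2, 1/2), radius 1/5

t1: center (1/2, 1/2), radius 1/5; t2: center (-1/2, 0), radius 1/72; t3: center (-9/16, -1/16), radius 1/80; t4: center (-1/2, -1/2), radius 1/5


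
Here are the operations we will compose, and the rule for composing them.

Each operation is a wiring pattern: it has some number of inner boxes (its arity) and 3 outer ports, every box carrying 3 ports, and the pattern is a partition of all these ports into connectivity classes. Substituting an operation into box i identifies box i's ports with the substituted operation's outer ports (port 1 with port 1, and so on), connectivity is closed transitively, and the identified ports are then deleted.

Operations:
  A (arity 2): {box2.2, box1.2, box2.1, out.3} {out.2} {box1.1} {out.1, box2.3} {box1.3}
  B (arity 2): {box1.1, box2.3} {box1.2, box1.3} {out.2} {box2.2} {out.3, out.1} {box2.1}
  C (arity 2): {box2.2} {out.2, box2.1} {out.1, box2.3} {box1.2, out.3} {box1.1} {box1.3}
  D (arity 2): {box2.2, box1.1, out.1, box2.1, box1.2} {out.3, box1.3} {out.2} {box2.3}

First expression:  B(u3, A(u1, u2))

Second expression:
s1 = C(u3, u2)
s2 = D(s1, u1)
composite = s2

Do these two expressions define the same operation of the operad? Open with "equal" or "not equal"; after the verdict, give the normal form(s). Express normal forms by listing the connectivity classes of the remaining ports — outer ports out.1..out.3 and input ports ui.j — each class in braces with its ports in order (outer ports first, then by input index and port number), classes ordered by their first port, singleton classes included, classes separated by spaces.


not equal; first: {out.1, out.3} {out.2} {u1.1} {u1.2, u2.1, u2.2, u3.1} {u1.3} {u2.3} {u3.2, u3.3}; second: {out.1, u1.1, u1.2, u2.1, u2.3} {out.2} {out.3, u3.2} {u1.3} {u2.2} {u3.1} {u3.3}

The first composite normalizes to {out.1, out.3} {out.2} {u1.1} {u1.2, u2.1, u2.2, u3.1} {u1.3} {u2.3} {u3.2, u3.3}
The second composite normalizes to {out.1, u1.1, u1.2, u2.1, u2.3} {out.2} {out.3, u3.2} {u1.3} {u2.2} {u3.1} {u3.3}
They disagree, so not equal.


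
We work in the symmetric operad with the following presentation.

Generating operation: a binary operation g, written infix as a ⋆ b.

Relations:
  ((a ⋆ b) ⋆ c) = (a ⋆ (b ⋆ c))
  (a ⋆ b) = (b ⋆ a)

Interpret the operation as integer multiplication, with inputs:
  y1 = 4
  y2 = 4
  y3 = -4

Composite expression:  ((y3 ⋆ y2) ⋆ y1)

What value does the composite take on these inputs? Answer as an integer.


(y3 ⋆ y2) = -16
((y3 ⋆ y2) ⋆ y1) = -64

-64


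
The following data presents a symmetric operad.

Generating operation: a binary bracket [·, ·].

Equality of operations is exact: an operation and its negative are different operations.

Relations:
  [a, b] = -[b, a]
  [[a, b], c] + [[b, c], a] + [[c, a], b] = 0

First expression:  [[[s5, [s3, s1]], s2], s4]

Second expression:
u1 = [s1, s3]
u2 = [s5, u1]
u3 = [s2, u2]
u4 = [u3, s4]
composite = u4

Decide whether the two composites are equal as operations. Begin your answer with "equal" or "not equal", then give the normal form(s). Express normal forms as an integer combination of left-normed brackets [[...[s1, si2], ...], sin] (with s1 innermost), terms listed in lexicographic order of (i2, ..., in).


equal — both sides give [[[[s1, s3], s5], s2], s4]


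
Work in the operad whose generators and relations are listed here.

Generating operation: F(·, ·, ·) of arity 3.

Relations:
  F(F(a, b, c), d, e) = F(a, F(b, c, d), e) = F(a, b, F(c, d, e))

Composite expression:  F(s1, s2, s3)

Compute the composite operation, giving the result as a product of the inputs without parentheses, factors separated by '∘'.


s1 ∘ s2 ∘ s3

The F-tree's shape is irrelevant; the s-reading-order decides.
F(s1, s2, s3) unparenthesizes to s1 ∘ s2 ∘ s3


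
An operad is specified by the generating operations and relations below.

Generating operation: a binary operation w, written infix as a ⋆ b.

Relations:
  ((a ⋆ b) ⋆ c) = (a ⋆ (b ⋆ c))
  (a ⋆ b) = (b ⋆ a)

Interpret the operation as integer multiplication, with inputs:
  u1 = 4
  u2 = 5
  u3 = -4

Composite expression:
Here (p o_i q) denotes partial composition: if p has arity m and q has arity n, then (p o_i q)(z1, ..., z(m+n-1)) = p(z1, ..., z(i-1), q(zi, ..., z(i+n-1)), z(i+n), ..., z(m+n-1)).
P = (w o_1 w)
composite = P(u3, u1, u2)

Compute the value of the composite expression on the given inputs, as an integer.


-80

(u3 ⋆ u1) = -16
((u3 ⋆ u1) ⋆ u2) = -80


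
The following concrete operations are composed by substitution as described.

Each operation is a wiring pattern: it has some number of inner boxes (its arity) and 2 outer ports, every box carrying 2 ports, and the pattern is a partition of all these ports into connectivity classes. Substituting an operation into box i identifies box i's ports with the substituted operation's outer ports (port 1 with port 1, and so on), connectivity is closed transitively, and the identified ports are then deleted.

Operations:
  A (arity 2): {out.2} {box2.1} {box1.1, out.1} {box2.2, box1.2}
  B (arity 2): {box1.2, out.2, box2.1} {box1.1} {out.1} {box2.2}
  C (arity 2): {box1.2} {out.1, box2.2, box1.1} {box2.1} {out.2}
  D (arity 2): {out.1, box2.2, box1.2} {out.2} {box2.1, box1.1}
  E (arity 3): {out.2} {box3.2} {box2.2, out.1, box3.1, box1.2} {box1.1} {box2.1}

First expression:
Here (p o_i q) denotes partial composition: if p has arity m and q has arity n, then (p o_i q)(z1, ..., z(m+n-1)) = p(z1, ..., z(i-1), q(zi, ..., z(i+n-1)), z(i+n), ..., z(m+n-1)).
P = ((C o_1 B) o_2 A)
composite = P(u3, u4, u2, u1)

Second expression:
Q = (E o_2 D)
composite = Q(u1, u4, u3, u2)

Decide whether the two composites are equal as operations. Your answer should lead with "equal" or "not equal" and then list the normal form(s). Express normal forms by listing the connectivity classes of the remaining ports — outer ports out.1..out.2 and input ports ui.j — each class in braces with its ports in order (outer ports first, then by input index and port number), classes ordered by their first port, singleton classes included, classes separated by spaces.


not equal — first {out.1, u1.2} {out.2} {u1.1} {u2.1} {u2.2, u4.2} {u3.1} {u3.2, u4.1}, second {out.1, u1.2, u2.1} {out.2} {u1.1} {u2.2} {u3.1, u4.1} {u3.2, u4.2}

The first expression reduces to {out.1, u1.2} {out.2} {u1.1} {u2.1} {u2.2, u4.2} {u3.1} {u3.2, u4.1}
The second expression reduces to {out.1, u1.2, u2.1} {out.2} {u1.1} {u2.2} {u3.1, u4.1} {u3.2, u4.2}
Different reductions; not equal.


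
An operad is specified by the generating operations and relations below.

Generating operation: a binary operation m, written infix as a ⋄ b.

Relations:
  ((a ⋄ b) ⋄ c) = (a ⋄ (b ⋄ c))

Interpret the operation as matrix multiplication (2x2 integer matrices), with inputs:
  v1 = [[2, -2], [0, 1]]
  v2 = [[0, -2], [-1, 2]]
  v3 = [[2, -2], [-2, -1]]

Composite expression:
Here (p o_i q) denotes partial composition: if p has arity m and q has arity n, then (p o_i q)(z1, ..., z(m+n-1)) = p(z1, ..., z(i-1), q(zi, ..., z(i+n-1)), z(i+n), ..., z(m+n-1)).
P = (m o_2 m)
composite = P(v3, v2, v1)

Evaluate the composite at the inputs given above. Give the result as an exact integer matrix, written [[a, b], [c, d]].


[[4, -12], [2, 0]]

(v2 ⋄ v1) = [[0, -2], [-2, 4]]
(v3 ⋄ (v2 ⋄ v1)) = [[4, -12], [2, 0]]


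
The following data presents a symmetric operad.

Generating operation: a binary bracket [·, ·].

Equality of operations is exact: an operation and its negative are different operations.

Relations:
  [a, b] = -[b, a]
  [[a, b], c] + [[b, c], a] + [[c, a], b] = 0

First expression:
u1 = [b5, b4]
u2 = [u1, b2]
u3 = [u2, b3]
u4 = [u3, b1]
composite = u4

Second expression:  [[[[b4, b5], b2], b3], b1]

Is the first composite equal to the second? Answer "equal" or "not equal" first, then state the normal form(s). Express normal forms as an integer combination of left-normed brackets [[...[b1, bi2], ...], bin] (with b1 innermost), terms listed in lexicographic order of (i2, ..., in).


not equal; first: -[[[[b1, b2], b4], b5], b3] + [[[[b1, b2], b5], b4], b3] + [[[[b1, b3], b2], b4], b5] - [[[[b1, b3], b2], b5], b4] - [[[[b1, b3], b4], b5], b2] + [[[[b1, b3], b5], b4], b2] + [[[[b1, b4], b5], b2], b3] - [[[[b1, b5], b4], b2], b3]; second: [[[[b1, b2], b4], b5], b3] - [[[[b1, b2], b5], b4], b3] - [[[[b1, b3], b2], b4], b5] + [[[[b1, b3], b2], b5], b4] + [[[[b1, b3], b4], b5], b2] - [[[[b1, b3], b5], b4], b2] - [[[[b1, b4], b5], b2], b3] + [[[[b1, b5], b4], b2], b3]

The first expression, normalized: -[[[[b1, b2], b4], b5], b3] + [[[[b1, b2], b5], b4], b3] + [[[[b1, b3], b2], b4], b5] - [[[[b1, b3], b2], b5], b4] - [[[[b1, b3], b4], b5], b2] + [[[[b1, b3], b5], b4], b2] + [[[[b1, b4], b5], b2], b3] - [[[[b1, b5], b4], b2], b3]
The second expression, normalized: [[[[b1, b2], b4], b5], b3] - [[[[b1, b2], b5], b4], b3] - [[[[b1, b3], b2], b4], b5] + [[[[b1, b3], b2], b5], b4] + [[[[b1, b3], b4], b5], b2] - [[[[b1, b3], b5], b4], b2] - [[[[b1, b4], b5], b2], b3] + [[[[b1, b5], b4], b2], b3]
Different reductions; not equal.


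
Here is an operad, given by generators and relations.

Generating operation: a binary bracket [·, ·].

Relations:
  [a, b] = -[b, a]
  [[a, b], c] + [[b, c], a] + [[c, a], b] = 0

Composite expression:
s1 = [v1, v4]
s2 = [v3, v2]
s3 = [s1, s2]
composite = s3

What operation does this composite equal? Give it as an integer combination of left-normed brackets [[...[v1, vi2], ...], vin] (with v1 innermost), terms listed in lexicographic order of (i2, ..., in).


Antisymmetry and Jacobi reduce to v1-anchored left-normed brackets.
Composite bracket: [[v1, v4], [v3, v2]]
Under [a, b] = ab - ba we get 8 signed associative words (2^3 = 8).
Words beginning with v1 determine it all:
  word v1v4v2v3 has sign -1, contributing -[[[v1, v4], v2], v3]
  word v1v4v3v2 has sign +1, contributing +[[[v1, v4], v3], v2]

-[[[v1, v4], v2], v3] + [[[v1, v4], v3], v2]


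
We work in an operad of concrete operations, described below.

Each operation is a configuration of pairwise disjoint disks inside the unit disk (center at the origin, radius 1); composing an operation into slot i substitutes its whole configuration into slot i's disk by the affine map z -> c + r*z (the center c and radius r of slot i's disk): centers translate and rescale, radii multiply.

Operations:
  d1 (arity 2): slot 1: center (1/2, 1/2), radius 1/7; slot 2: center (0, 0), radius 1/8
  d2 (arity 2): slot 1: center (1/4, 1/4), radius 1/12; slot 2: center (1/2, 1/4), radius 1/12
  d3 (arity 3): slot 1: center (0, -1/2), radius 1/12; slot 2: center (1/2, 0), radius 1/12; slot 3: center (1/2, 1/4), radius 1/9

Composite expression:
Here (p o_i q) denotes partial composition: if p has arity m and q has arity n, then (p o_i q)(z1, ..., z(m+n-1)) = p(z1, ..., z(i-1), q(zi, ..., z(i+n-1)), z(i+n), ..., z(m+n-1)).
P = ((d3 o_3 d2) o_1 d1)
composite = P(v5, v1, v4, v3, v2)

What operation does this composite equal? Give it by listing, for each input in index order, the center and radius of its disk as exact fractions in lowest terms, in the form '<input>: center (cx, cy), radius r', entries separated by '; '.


v1: center (0, -1/2), radius 1/96; v2: center (5/9, 5/18), radius 1/108; v3: center (19/36, 5/18), radius 1/108; v4: center (1/2, 0), radius 1/12; v5: center (1/24, -11/24), radius 1/84

Below d3, radii multiply path by path; the v-disk centers shift.
v5: after 2 affine steps, its disk has center (1/24, -11/24), radius 1/84
v1: after 2 affine steps, its disk has center (0, -1/2), radius 1/96
v4: after 1 affine step, its disk has center (1/2, 0), radius 1/12
v3: after 2 affine steps, its disk has center (19/36, 5/18), radius 1/108
v2: after 2 affine steps, its disk has center (5/9, 5/18), radius 1/108


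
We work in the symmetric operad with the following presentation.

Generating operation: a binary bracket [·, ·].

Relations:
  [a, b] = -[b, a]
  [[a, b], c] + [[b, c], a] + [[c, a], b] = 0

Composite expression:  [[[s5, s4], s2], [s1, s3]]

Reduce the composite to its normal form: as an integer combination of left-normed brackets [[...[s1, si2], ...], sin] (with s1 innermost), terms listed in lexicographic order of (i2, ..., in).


Skip Jacobi rewriting: expand, keep s1-initial words, read off terms.
Composite bracket: [[[s5, s4], s2], [s1, s3]]
Full expansion: 16 signed words from ab - ba (2^4 = 16).
Only words starting with s1 matter:
  word s1s3s2s4s5 has sign -1, contributing -[[[[s1, s3], s2], s4], s5]
  word s1s3s2s5s4 has sign +1, contributing +[[[[s1, s3], s2], s5], s4]
  word s1s3s4s5s2 has sign +1, contributing +[[[[s1, s3], s4], s5], s2]
  word s1s3s5s4s2 has sign -1, contributing -[[[[s1, s3], s5], s4], s2]

-[[[[s1, s3], s2], s4], s5] + [[[[s1, s3], s2], s5], s4] + [[[[s1, s3], s4], s5], s2] - [[[[s1, s3], s5], s4], s2]


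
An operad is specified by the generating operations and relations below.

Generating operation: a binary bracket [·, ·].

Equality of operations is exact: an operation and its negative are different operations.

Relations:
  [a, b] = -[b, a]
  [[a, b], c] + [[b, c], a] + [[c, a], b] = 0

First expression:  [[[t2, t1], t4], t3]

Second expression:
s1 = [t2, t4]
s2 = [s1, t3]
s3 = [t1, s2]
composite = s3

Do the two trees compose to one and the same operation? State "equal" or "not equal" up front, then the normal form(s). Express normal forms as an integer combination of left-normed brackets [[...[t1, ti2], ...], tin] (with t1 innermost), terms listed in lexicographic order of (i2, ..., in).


not equal; the first gives -[[[t1, t2], t4], t3] and the second [[[t1, t2], t4], t3] - [[[t1, t3], t2], t4] + [[[t1, t3], t4], t2] - [[[t1, t4], t2], t3]

The first expression, normalized: -[[[t1, t2], t4], t3]
The second expression, normalized: [[[t1, t2], t4], t3] - [[[t1, t3], t2], t4] + [[[t1, t3], t4], t2] - [[[t1, t4], t2], t3]
Distinct normal forms: not equal.


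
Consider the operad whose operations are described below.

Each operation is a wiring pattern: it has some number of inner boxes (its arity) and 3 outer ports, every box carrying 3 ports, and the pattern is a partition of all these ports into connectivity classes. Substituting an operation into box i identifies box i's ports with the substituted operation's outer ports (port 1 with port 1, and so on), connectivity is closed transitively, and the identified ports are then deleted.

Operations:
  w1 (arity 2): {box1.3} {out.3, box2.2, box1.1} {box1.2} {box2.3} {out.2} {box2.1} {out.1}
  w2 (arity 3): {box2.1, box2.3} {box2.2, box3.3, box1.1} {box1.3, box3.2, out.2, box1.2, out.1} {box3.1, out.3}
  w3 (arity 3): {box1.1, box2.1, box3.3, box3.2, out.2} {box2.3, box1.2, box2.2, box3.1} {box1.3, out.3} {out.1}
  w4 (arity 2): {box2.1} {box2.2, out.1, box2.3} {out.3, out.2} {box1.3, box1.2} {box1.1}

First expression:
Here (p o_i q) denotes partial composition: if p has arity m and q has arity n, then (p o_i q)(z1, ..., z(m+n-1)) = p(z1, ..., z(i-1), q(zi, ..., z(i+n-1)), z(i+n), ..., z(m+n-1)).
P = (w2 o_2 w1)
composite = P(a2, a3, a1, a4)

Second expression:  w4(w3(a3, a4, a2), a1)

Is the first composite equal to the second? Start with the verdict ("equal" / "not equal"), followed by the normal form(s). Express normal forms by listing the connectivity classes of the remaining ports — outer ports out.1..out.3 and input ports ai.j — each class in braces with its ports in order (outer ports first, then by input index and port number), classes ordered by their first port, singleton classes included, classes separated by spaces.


The first expression reduces to {out.1, out.2, a2.2, a2.3, a4.2} {out.3, a4.1} {a1.1} {a1.2, a3.1} {a1.3} {a2.1, a4.3} {a3.2} {a3.3}
The second expression reduces to {out.1, a1.2, a1.3} {out.2, out.3} {a1.1} {a2.1, a3.2, a4.2, a4.3} {a2.2, a2.3, a3.1, a3.3, a4.1}
The forms do not match — not equal.

not equal; first: {out.1, out.2, a2.2, a2.3, a4.2} {out.3, a4.1} {a1.1} {a1.2, a3.1} {a1.3} {a2.1, a4.3} {a3.2} {a3.3}; second: {out.1, a1.2, a1.3} {out.2, out.3} {a1.1} {a2.1, a3.2, a4.2, a4.3} {a2.2, a2.3, a3.1, a3.3, a4.1}


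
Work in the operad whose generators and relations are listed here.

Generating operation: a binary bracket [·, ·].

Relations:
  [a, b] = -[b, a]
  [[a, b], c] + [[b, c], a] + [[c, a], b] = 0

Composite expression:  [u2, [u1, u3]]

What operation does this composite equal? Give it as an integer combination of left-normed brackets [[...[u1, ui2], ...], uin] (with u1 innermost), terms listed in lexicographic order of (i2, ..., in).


-[[u1, u3], u2]


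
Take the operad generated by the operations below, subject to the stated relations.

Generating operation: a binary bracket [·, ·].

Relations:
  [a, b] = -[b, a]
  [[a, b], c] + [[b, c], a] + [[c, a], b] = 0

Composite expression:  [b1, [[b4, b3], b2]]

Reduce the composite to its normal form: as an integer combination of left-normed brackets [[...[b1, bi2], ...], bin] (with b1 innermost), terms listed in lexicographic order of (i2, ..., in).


[[[b1, b2], b3], b4] - [[[b1, b2], b4], b3] - [[[b1, b3], b4], b2] + [[[b1, b4], b3], b2]

Expand each bracket as ab - ba; the b1-initial words give the coefficients.
Composite bracket: [b1, [[b4, b3], b2]]
Full expansion: 8 signed words from ab - ba (2^3 = 8).
Only words starting with b1 matter:
  b1b2b3b4 appears with sign +1, giving the term +[[[b1, b2], b3], b4]
  b1b2b4b3 appears with sign -1, giving the term -[[[b1, b2], b4], b3]
  b1b3b4b2 appears with sign -1, giving the term -[[[b1, b3], b4], b2]
  b1b4b3b2 appears with sign +1, giving the term +[[[b1, b4], b3], b2]


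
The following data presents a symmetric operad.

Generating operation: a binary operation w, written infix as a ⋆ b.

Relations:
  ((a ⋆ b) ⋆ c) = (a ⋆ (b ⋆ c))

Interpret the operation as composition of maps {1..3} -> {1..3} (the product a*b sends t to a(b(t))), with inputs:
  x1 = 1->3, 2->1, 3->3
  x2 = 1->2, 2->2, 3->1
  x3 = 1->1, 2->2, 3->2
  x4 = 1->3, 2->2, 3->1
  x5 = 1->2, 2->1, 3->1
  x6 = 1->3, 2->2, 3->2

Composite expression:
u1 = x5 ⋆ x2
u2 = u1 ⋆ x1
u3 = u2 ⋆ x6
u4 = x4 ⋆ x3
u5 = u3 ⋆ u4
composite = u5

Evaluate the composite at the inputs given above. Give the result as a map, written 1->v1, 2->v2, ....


1->1, 2->1, 3->1

(x5 ⋆ x2) = 1->1, 2->1, 3->2
((x5 ⋆ x2) ⋆ x1) = 1->2, 2->1, 3->2
(((x5 ⋆ x2) ⋆ x1) ⋆ x6) = 1->2, 2->1, 3->1
(x4 ⋆ x3) = 1->3, 2->2, 3->2
((((x5 ⋆ x2) ⋆ x1) ⋆ x6) ⋆ (x4 ⋆ x3)) = 1->1, 2->1, 3->1


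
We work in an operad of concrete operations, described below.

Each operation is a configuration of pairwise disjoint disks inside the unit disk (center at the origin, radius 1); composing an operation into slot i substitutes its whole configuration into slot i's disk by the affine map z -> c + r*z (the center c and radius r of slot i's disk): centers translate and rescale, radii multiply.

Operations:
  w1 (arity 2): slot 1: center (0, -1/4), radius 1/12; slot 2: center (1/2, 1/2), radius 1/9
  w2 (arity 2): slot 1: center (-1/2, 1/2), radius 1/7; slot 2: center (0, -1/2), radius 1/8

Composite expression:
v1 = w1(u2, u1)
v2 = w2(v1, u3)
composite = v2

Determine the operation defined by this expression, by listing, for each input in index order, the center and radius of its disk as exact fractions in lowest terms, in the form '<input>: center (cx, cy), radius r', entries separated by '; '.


u1: center (-3/7, 4/7), radius 1/63; u2: center (-1/2, 13/28), radius 1/84; u3: center (0, -1/2), radius 1/8

Follow each u-input down from w2: c' goes to c + r*c', radius to r*r'.
tracing u2 down its 2-map path: center (-1/2, 13/28), radius 1/84
tracing u1 down its 2-map path: center (-3/7, 4/7), radius 1/63
tracing u3 down its 1-map path: center (0, -1/2), radius 1/8


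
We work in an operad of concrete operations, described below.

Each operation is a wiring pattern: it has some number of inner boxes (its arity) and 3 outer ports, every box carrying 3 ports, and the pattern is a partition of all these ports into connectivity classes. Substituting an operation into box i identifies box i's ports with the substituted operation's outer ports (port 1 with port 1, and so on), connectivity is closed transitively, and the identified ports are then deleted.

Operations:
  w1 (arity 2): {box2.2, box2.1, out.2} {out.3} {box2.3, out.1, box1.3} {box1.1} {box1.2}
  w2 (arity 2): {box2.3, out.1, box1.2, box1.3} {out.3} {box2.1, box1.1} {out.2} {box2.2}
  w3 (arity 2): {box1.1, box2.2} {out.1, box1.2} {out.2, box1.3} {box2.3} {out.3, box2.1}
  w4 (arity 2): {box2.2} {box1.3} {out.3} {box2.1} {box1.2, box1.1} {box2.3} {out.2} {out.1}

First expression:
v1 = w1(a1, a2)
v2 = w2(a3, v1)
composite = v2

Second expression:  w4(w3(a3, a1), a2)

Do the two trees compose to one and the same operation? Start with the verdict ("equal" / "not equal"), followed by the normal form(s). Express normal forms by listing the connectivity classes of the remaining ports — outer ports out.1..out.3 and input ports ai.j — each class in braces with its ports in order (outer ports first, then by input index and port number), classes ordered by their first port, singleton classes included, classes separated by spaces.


not equal — first {out.1, a3.2, a3.3} {out.2} {out.3} {a1.1} {a1.2} {a1.3, a2.3, a3.1} {a2.1, a2.2}, second {out.1} {out.2} {out.3} {a1.1} {a1.2, a3.1} {a1.3} {a2.1} {a2.2} {a2.3} {a3.2, a3.3}

Reducing the first expression gives {out.1, a3.2, a3.3} {out.2} {out.3} {a1.1} {a1.2} {a1.3, a2.3, a3.1} {a2.1, a2.2}
Reducing the second expression gives {out.1} {out.2} {out.3} {a1.1} {a1.2, a3.1} {a1.3} {a2.1} {a2.2} {a2.3} {a3.2, a3.3}
Distinct normal forms: not equal.


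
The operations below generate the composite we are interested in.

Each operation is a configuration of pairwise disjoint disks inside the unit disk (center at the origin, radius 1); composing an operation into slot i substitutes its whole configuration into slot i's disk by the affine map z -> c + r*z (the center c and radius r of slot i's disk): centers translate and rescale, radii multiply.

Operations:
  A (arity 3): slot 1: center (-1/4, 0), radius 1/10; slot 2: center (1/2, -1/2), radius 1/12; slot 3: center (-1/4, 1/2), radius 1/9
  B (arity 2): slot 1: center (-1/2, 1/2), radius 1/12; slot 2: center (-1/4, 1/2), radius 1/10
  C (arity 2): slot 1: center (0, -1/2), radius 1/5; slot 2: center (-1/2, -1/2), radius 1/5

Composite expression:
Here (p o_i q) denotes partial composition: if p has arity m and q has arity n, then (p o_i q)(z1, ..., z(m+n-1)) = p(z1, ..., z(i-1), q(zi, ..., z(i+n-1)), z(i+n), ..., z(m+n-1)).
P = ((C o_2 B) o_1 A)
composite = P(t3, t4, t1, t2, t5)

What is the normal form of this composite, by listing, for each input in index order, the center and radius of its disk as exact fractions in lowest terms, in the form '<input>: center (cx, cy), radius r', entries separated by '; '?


Follow each t-input down from C: c' goes to c + r*c', radius to r*r'.
t3 passes through 2 substitutions, ending at center (-1/20, -1/2), radius 1/50
t4 passes through 2 substitutions, ending at center (1/10, -3/5), radius 1/60
t1 passes through 2 substitutions, ending at center (-1/20, -2/5), radius 1/45
t2 passes through 2 substitutions, ending at center (-3/5, -2/5), radius 1/60
t5 passes through 2 substitutions, ending at center (-11/20, -2/5), radius 1/50

t1: center (-1/20, -2/5), radius 1/45; t2: center (-3/5, -2/5), radius 1/60; t3: center (-1/20, -1/2), radius 1/50; t4: center (1/10, -3/5), radius 1/60; t5: center (-11/20, -2/5), radius 1/50


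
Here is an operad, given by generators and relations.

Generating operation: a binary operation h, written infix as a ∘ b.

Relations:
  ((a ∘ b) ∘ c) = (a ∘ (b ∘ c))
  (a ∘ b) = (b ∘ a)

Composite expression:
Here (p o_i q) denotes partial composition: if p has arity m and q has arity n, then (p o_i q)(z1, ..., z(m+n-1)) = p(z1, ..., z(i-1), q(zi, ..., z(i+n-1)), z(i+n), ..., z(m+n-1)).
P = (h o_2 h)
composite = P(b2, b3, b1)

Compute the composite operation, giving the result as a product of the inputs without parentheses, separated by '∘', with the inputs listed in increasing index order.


b1 ∘ b2 ∘ b3

With h associative and commutative, the b-input set is all that matters.
(b3 ∘ b1) flattens to b3 ∘ b1
(b2 ∘ (b3 ∘ b1)) flattens to b2 ∘ b3 ∘ b1
putting the inputs in ascending order: b1 ∘ b2 ∘ b3


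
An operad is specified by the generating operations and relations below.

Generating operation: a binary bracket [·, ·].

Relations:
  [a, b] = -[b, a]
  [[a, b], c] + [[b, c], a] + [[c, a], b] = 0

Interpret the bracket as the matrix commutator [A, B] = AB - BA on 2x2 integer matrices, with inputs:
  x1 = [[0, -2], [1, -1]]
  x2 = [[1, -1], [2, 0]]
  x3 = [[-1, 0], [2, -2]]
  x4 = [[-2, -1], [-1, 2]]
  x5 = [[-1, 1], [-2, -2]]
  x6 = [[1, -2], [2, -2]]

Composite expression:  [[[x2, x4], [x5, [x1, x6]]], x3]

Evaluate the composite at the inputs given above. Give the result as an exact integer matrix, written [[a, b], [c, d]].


[[276, -138], [-252, -276]]

[x2, x4] = [[3, -5], [-7, -3]]
[x1, x6] = [[-2, 4], [1, 2]]
[x5, [x1, x6]] = [[9, 8], [7, -9]]
[[x2, x4], [x5, [x1, x6]]] = [[21, 138], [-168, -21]]
[[[x2, x4], [x5, [x1, x6]]], x3] = [[276, -138], [-252, -276]]


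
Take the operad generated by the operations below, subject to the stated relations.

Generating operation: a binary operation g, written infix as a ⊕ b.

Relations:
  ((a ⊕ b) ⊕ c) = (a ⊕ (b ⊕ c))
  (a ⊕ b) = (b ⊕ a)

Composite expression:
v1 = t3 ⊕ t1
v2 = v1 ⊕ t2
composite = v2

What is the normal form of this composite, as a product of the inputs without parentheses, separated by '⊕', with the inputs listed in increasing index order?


t1 ⊕ t2 ⊕ t3

Both nesting and order wash out for g; what remains is which t's occur.
(t3 ⊕ t1) spells out as t3 ⊕ t1
((t3 ⊕ t1) ⊕ t2) spells out as t3 ⊕ t1 ⊕ t2
commutativity sorts the factors: t1 ⊕ t2 ⊕ t3


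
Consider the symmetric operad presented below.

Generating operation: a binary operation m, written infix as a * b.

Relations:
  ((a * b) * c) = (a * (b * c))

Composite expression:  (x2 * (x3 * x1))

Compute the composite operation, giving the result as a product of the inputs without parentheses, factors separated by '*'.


x2 * x3 * x1

The m-tree's shape is irrelevant; the x-reading-order decides.
(x3 * x1) linearizes to x3 * x1
(x2 * (x3 * x1)) linearizes to x2 * x3 * x1


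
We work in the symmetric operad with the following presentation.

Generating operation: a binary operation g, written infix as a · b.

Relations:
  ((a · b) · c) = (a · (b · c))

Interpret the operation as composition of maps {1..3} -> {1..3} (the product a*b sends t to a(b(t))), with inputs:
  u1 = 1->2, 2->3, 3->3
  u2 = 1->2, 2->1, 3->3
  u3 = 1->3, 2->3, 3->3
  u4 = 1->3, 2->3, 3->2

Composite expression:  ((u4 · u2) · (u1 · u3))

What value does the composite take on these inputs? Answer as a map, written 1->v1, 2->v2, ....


(u4 · u2) = 1->3, 2->3, 3->2
(u1 · u3) = 1->3, 2->3, 3->3
((u4 · u2) · (u1 · u3)) = 1->2, 2->2, 3->2

1->2, 2->2, 3->2


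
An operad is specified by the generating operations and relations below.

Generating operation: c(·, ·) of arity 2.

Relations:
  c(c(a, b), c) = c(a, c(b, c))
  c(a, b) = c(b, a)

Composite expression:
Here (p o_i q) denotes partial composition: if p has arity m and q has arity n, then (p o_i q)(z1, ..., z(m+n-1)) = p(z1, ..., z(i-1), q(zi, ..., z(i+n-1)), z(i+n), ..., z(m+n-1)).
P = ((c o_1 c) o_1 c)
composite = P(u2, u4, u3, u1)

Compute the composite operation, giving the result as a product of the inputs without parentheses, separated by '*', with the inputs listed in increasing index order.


Both nesting and order wash out for c; what remains is which u's occur.
c(u2, u4) linearizes to u2 * u4
c(c(u2, u4), u3) linearizes to u2 * u4 * u3
c(c(c(u2, u4), u3), u1) linearizes to u2 * u4 * u3 * u1
putting the inputs in ascending order: u1 * u2 * u3 * u4

u1 * u2 * u3 * u4


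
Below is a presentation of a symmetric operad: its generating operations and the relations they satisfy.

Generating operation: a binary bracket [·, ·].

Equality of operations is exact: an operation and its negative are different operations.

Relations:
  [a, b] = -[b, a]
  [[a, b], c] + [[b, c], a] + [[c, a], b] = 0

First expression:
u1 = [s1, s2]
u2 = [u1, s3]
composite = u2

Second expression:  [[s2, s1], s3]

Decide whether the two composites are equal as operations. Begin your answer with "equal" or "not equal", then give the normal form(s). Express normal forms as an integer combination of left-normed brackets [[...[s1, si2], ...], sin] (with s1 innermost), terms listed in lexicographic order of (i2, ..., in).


not equal; first: [[s1, s2], s3]; second: -[[s1, s2], s3]

The first expression reduces to [[s1, s2], s3]
The second expression reduces to -[[s1, s2], s3]
Distinct normal forms: not equal.


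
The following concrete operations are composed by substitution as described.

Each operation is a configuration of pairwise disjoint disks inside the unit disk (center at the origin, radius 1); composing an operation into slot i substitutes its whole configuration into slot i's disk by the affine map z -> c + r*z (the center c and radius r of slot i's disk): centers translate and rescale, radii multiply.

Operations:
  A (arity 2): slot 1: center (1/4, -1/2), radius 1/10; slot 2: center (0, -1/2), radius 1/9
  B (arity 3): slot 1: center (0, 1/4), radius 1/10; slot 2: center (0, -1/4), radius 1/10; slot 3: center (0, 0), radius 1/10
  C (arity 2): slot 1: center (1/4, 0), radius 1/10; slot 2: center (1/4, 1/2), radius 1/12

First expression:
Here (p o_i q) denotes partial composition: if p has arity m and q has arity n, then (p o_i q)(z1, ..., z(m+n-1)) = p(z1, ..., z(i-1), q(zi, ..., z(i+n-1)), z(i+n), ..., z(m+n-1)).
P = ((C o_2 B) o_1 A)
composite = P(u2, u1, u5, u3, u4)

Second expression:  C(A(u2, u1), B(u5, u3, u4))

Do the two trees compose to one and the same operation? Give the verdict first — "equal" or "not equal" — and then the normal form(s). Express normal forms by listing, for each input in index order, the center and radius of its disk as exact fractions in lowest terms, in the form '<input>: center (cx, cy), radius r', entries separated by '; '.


equal — both sides give u1: center (1/4, -1/20), radius 1/90; u2: center (11/40, -1/20), radius 1/100; u3: center (1/4, 23/48), radius 1/120; u4: center (1/4, 1/2), radius 1/120; u5: center (1/4, 25/48), radius 1/120


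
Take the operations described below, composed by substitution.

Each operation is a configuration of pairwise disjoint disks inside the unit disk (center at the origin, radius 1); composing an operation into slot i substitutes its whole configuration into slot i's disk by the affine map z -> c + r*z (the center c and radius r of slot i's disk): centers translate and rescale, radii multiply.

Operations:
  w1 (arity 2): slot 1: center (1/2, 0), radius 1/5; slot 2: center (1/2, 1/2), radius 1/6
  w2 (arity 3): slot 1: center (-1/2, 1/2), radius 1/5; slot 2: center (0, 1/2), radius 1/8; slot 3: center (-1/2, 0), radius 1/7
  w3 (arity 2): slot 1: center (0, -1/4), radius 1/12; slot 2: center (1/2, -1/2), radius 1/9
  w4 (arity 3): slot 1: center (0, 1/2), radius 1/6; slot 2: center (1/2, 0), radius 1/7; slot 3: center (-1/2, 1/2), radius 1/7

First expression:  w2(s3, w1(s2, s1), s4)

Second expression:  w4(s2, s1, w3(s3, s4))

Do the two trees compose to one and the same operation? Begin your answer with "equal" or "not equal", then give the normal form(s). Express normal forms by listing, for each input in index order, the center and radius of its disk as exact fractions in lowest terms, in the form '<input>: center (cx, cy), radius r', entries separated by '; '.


The first expression reduces to s1: center (1/16, 9/16), radius 1/48; s2: center (1/16, 1/2), radius 1/40; s3: center (-1/2, 1/2), radius 1/5; s4: center (-1/2, 0), radius 1/7
The second expression reduces to s1: center (1/2, 0), radius 1/7; s2: center (0, 1/2), radius 1/6; s3: center (-1/2, 13/28), radius 1/84; s4: center (-3/7, 3/7), radius 1/63
They disagree, so not equal.

not equal; the first gives s1: center (1/16, 9/16), radius 1/48; s2: center (1/16, 1/2), radius 1/40; s3: center (-1/2, 1/2), radius 1/5; s4: center (-1/2, 0), radius 1/7 and the second s1: center (1/2, 0), radius 1/7; s2: center (0, 1/2), radius 1/6; s3: center (-1/2, 13/28), radius 1/84; s4: center (-3/7, 3/7), radius 1/63


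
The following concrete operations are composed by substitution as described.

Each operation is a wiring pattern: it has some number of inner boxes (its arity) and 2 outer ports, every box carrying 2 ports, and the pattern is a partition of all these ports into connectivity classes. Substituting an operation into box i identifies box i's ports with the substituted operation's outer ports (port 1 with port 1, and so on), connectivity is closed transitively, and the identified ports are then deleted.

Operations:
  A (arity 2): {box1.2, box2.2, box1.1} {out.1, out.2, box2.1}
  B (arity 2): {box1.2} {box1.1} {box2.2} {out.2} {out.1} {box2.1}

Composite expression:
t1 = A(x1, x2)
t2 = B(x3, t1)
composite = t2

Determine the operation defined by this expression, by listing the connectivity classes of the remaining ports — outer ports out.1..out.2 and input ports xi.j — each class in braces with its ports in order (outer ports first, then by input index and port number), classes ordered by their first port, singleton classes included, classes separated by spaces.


{out.1} {out.2} {x1.1, x1.2, x2.2} {x2.1} {x3.1} {x3.2}

Substituting into B glues patterns; closure does the rest.
through A, on inputs (x1, x2): {out.1, out.2, x2.1} {x1.1, x1.2, x2.2} (out.j = stage outer ports)
through B, on inputs (x3, x1, x2): {out.1} {out.2} {x1.1, x1.2, x2.2} {x2.1} {x3.1} {x3.2} (out.j = stage outer ports)


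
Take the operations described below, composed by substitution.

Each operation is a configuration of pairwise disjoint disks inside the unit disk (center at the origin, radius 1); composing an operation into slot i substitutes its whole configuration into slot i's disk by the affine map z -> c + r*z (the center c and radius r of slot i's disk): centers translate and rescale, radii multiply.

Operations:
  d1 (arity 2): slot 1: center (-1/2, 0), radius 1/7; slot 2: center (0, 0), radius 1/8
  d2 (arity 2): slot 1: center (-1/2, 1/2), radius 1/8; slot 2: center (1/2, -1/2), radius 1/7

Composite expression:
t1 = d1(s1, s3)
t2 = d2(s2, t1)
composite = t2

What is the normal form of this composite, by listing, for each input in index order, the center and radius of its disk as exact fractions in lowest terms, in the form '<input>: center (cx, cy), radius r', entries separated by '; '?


Affine substitution under d2: radii multiply and s-centers shift.
input s2: composing its 1 substitution step yields center (-1/2, 1/2), radius 1/8
input s1: composing its 2 substitution steps yields center (3/7, -1/2), radius 1/49
input s3: composing its 2 substitution steps yields center (1/2, -1/2), radius 1/56

s1: center (3/7, -1/2), radius 1/49; s2: center (-1/2, 1/2), radius 1/8; s3: center (1/2, -1/2), radius 1/56


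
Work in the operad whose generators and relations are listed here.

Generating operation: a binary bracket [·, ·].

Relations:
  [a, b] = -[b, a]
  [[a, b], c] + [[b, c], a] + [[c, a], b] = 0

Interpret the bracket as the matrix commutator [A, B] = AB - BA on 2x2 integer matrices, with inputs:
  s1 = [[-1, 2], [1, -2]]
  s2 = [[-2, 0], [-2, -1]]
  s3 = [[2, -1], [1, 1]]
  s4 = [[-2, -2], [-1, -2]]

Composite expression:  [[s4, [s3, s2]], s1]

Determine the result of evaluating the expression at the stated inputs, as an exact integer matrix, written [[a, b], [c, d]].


[s3, s2] = [[2, -1], [1, -2]]
[s4, [s3, s2]] = [[-3, 8], [-4, 3]]
[[s4, [s3, s2]], s1] = [[16, -20], [2, -16]]

[[16, -20], [2, -16]]


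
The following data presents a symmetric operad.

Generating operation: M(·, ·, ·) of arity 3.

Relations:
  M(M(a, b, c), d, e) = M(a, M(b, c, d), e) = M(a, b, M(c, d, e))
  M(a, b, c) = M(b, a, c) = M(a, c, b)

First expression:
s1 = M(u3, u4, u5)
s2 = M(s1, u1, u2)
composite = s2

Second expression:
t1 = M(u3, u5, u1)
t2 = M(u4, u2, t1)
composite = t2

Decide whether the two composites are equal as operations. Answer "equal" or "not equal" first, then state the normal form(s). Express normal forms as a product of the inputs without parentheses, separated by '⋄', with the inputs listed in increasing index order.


equal: each reduces to u1 ⋄ u2 ⋄ u3 ⋄ u4 ⋄ u5

The first expression reduces to u1 ⋄ u2 ⋄ u3 ⋄ u4 ⋄ u5
The second expression reduces to u1 ⋄ u2 ⋄ u3 ⋄ u4 ⋄ u5
Identical normal forms: equal.


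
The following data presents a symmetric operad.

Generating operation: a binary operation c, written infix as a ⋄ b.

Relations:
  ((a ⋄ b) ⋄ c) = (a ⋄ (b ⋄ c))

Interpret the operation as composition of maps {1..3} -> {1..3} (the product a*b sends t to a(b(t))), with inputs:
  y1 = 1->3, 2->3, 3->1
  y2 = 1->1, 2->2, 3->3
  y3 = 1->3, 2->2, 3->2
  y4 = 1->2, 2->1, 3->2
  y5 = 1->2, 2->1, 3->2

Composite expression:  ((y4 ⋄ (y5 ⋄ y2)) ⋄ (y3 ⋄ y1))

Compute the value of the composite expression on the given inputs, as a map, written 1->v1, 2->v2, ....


1->2, 2->2, 3->1

(y5 ⋄ y2) = 1->2, 2->1, 3->2
(y4 ⋄ (y5 ⋄ y2)) = 1->1, 2->2, 3->1
(y3 ⋄ y1) = 1->2, 2->2, 3->3
((y4 ⋄ (y5 ⋄ y2)) ⋄ (y3 ⋄ y1)) = 1->2, 2->2, 3->1
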